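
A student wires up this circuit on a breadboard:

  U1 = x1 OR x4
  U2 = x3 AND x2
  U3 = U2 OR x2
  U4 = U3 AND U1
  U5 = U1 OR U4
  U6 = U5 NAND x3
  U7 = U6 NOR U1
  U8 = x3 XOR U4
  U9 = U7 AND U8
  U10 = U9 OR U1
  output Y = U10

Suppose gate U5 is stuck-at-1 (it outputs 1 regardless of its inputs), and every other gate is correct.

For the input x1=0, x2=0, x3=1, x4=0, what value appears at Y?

1

Propagate with U5 forced: U1=0, U2=0, U3=0, U4=0, U5=1 [stuck-at-1], U6=0, U7=1, U8=1, U9=1, U10=1.
So Y = 1. (Without the fault it would be 0.)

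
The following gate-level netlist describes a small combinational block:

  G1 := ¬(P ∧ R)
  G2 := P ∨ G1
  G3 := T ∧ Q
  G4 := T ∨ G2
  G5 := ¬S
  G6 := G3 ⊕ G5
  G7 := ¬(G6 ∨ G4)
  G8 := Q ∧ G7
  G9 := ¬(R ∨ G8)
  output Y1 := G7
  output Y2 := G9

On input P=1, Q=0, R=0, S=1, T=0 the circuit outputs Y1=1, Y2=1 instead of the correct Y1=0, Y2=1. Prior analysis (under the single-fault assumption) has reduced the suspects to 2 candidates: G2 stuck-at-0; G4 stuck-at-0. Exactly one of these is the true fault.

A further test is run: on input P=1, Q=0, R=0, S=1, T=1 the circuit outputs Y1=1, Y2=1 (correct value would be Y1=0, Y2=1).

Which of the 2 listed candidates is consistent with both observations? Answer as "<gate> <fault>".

G4 stuck-at-0

Evaluate each candidate on input P=1, Q=0, R=0, S=1, T=1:
  G2 stuck-at-0: G1=1, G2=0 [stuck-at-0], G3=0, G4=1, G5=0, G6=0, G7=0, G8=0, G9=1 → Y1=0, Y2=1 — eliminated
  G4 stuck-at-0: G1=1, G2=1, G3=0, G4=0 [stuck-at-0], G5=0, G6=0, G7=1, G8=0, G9=1 → Y1=1, Y2=1 — matches
Only G4 stuck-at-0 reproduces the observed Y1=1, Y2=1.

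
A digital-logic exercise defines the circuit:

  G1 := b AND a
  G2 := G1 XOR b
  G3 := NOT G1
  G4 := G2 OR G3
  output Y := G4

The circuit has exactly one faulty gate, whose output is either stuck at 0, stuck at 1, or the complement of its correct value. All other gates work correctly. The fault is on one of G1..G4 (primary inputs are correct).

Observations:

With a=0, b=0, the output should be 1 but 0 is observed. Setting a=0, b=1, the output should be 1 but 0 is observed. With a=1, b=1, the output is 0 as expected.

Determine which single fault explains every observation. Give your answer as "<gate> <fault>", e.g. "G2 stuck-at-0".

Fault-free values for test 1 (a=0, b=0): G1=0, G2=0, G3=1, G4=1, giving Y=1. Observed 0.
Test 1: faults giving observed 0 are {G3 stuck-at-0, G3 inverted output, G4 stuck-at-0, G4 inverted output}.
Test 2 (a=0, b=1): fault-free G1=0, G2=1, G3=1, G4=1 → 1; observed 0. Eliminates G3 stuck-at-0, G3 inverted output.
Test 3 (a=1, b=1): fault-free G1=1, G2=0, G3=0, G4=0 → 0; observed 0. Eliminates G4 inverted output.
Only G4 stuck-at-0 is consistent with every test.

G4 stuck-at-0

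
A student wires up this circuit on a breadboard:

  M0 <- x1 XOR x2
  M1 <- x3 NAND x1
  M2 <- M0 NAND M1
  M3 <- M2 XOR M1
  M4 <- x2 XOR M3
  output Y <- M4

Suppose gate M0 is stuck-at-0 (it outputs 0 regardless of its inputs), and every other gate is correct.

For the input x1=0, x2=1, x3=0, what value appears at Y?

1

Propagate with M0 forced: M0=0 [stuck-at-0], M1=1, M2=1, M3=0, M4=1.
So Y = 1. (Without the fault it would be 0.)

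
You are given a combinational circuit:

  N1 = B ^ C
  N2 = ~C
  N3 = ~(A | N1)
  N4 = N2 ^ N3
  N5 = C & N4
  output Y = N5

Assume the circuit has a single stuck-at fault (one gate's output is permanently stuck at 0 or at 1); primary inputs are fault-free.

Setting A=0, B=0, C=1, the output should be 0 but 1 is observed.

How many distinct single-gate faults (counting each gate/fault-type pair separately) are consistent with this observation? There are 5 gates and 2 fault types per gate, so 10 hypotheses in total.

5

Fault-free: N1=1, N2=0, N3=0, N4=0, N5=0 → 0. Observed 1.
  N1 stuck-at-0: output 1 ✓
  N1 stuck-at-1: output 0 ✗
  N2 stuck-at-0: output 0 ✗
  N2 stuck-at-1: output 1 ✓
  N3 stuck-at-0: output 0 ✗
  N3 stuck-at-1: output 1 ✓
  N4 stuck-at-0: output 0 ✗
  N4 stuck-at-1: output 1 ✓
  N5 stuck-at-0: output 0 ✗
  N5 stuck-at-1: output 1 ✓
Consistent faults: {N1 stuck-at-0, N2 stuck-at-1, N3 stuck-at-1, N4 stuck-at-1, N5 stuck-at-1} — 5 in all.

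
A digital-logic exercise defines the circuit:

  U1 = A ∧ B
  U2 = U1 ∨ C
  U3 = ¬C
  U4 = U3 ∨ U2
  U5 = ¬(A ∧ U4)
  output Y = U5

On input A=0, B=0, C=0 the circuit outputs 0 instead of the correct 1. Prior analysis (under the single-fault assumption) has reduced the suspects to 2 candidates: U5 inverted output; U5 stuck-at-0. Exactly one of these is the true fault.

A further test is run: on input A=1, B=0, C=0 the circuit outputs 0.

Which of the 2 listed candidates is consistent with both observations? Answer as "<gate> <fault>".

U5 stuck-at-0

Evaluate each candidate on input A=1, B=0, C=0:
  U5 inverted output: U1=0, U2=0, U3=1, U4=1, U5=1 [inverted output] → 1 — eliminated
  U5 stuck-at-0: U1=0, U2=0, U3=1, U4=1, U5=0 [stuck-at-0] → 0 — matches
Only U5 stuck-at-0 reproduces the observed 0.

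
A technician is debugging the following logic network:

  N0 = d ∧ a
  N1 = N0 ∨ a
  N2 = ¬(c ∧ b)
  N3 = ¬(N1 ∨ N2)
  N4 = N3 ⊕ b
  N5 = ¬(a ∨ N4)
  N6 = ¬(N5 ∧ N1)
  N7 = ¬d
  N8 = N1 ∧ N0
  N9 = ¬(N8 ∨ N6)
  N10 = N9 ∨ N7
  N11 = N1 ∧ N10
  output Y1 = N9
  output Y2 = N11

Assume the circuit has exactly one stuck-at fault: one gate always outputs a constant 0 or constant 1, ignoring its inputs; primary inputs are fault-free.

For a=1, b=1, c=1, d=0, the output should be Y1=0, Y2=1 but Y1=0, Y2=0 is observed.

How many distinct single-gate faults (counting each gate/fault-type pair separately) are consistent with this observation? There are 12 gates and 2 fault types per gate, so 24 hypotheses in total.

Fault-free: N0=0, N1=1, N2=0, N3=0, N4=1, N5=0, N6=1, N7=1, N8=0, N9=0, N10=1, N11=1 → Y1=0, Y2=1. Observed Y1=0, Y2=0.
  N0: none of the 2 fault types match ✗
  N1: stuck-at-0 ✓; others ✗
  N2: none of the 2 fault types match ✗
  N3: none of the 2 fault types match ✗
  N4: none of the 2 fault types match ✗
  N5: none of the 2 fault types match ✗
  N6: none of the 2 fault types match ✗
  N7: stuck-at-0 ✓; others ✗
  N8: none of the 2 fault types match ✗
  N9: none of the 2 fault types match ✗
  N10: stuck-at-0 ✓; others ✗
  N11: stuck-at-0 ✓; others ✗
Consistent faults: {N1 stuck-at-0, N7 stuck-at-0, N10 stuck-at-0, N11 stuck-at-0} — 4 in all.

4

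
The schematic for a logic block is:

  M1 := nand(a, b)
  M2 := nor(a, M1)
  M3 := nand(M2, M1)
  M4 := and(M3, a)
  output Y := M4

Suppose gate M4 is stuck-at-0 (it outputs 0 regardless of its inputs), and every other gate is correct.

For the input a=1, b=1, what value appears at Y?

Propagate with M4 forced: M1=0, M2=0, M3=1, M4=0 [stuck-at-0].
So Y = 0. (Without the fault it would be 1.)

0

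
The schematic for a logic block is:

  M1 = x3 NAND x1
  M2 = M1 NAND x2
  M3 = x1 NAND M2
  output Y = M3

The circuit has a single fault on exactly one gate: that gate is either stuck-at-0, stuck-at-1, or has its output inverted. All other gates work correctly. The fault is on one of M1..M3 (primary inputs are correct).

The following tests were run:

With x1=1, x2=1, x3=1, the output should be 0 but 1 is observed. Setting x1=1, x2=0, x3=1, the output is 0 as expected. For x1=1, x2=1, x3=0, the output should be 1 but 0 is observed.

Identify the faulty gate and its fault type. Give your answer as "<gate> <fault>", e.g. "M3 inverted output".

Fault-free values for test 1 (x1=1, x2=1, x3=1): M1=0, M2=1, M3=0, giving Y=0. Observed 1.
Test 1: faults giving observed 1 are {M1 stuck-at-1, M1 inverted output, M2 stuck-at-0, M2 inverted output, M3 stuck-at-1, M3 inverted output}.
Test 2 (x1=1, x2=0, x3=1): fault-free M1=0, M2=1, M3=0 → 0; observed 0. Eliminates M2 stuck-at-0, M2 inverted output, M3 stuck-at-1, M3 inverted output.
Test 3 (x1=1, x2=1, x3=0): fault-free M1=1, M2=0, M3=1 → 1; observed 0. Eliminates M1 stuck-at-1.
Only M1 inverted output is consistent with every test.

M1 inverted output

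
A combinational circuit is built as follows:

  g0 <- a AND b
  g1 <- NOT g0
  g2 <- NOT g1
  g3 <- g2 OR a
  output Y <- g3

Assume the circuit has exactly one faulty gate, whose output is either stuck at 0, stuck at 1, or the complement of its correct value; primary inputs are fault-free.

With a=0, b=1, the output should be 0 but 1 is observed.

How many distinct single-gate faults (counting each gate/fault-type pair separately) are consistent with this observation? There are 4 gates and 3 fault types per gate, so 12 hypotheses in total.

8

Fault-free: g0=0, g1=1, g2=0, g3=0 → 0. Observed 1.
  g0 stuck-at-0: output 0 ✗
  g0 stuck-at-1: output 1 ✓
  g0 inverted output: output 1 ✓
  g1 stuck-at-0: output 1 ✓
  g1 stuck-at-1: output 0 ✗
  g1 inverted output: output 1 ✓
  g2 stuck-at-0: output 0 ✗
  g2 stuck-at-1: output 1 ✓
  g2 inverted output: output 1 ✓
  g3 stuck-at-0: output 0 ✗
  g3 stuck-at-1: output 1 ✓
  g3 inverted output: output 1 ✓
Consistent faults: {g0 stuck-at-1, g0 inverted output, g1 stuck-at-0, g1 inverted output, g2 stuck-at-1, g2 inverted output, g3 stuck-at-1, g3 inverted output} — 8 in all.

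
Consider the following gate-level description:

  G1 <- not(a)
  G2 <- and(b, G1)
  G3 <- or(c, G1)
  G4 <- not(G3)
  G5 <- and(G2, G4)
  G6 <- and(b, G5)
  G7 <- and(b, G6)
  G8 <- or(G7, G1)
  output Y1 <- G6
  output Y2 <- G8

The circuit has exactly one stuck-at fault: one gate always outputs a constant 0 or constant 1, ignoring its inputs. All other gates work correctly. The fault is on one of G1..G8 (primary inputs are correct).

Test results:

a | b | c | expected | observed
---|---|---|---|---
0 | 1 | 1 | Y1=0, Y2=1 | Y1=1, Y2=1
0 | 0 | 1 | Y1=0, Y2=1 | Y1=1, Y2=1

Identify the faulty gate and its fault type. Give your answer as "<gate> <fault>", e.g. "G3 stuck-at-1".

Fault-free values for test 1 (a=0, b=1, c=1): G1=1, G2=1, G3=1, G4=0, G5=0, G6=0, G7=0, G8=1, giving Y1=0, Y2=1. Observed Y1=1, Y2=1.
Test 1: faults giving observed Y1=1, Y2=1 are {G3 stuck-at-0, G4 stuck-at-1, G5 stuck-at-1, G6 stuck-at-1}.
Test 2 (a=0, b=0, c=1): fault-free G1=1, G2=0, G3=1, G4=0, G5=0, G6=0, G7=0, G8=1 → Y1=0, Y2=1; observed Y1=1, Y2=1. Eliminates G3 stuck-at-0, G4 stuck-at-1, G5 stuck-at-1.
Only G6 stuck-at-1 is consistent with every test.

G6 stuck-at-1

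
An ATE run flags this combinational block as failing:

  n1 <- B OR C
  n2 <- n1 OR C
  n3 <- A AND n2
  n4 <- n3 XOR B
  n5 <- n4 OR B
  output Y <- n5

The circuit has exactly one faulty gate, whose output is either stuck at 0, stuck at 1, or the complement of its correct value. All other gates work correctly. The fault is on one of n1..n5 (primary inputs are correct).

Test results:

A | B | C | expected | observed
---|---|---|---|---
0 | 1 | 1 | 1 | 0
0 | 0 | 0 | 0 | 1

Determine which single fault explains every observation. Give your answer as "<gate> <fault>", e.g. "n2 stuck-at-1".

n5 inverted output

Fault-free values for test 1 (A=0, B=1, C=1): n1=1, n2=1, n3=0, n4=1, n5=1, giving Y=1. Observed 0.
Test 1: faults giving observed 0 are {n5 stuck-at-0, n5 inverted output}.
Test 2 (A=0, B=0, C=0): fault-free n1=0, n2=0, n3=0, n4=0, n5=0 → 0; observed 1. Eliminates n5 stuck-at-0.
Only n5 inverted output is consistent with every test.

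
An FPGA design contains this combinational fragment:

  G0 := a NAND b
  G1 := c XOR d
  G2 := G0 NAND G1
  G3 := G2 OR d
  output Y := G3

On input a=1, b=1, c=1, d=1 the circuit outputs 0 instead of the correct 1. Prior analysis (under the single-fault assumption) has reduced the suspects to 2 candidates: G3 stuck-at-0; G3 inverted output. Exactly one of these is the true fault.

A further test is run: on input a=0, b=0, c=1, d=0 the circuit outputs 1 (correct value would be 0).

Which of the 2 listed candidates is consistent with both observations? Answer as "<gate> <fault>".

Evaluate each candidate on input a=0, b=0, c=1, d=0:
  G3 stuck-at-0: G0=1, G1=1, G2=0, G3=0 [stuck-at-0] → 0 — eliminated
  G3 inverted output: G0=1, G1=1, G2=0, G3=1 [inverted output] → 1 — matches
Only G3 inverted output reproduces the observed 1.

G3 inverted output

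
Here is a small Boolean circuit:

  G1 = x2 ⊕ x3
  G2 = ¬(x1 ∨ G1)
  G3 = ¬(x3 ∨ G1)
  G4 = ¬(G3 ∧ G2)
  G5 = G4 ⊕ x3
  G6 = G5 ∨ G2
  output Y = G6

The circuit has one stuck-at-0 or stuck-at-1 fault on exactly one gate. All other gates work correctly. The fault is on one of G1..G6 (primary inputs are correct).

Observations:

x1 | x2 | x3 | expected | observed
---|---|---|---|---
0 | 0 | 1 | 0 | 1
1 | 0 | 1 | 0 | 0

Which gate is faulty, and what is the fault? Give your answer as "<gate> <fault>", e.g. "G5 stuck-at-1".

G1 stuck-at-0

Fault-free values for test 1 (x1=0, x2=0, x3=1): G1=1, G2=0, G3=0, G4=1, G5=0, G6=0, giving Y=0. Observed 1.
Test 1: faults giving observed 1 are {G1 stuck-at-0, G2 stuck-at-1, G4 stuck-at-0, G5 stuck-at-1, G6 stuck-at-1}.
Test 2 (x1=1, x2=0, x3=1): fault-free G1=1, G2=0, G3=0, G4=1, G5=0, G6=0 → 0; observed 0. Eliminates G2 stuck-at-1, G4 stuck-at-0, G5 stuck-at-1, G6 stuck-at-1.
Only G1 stuck-at-0 is consistent with every test.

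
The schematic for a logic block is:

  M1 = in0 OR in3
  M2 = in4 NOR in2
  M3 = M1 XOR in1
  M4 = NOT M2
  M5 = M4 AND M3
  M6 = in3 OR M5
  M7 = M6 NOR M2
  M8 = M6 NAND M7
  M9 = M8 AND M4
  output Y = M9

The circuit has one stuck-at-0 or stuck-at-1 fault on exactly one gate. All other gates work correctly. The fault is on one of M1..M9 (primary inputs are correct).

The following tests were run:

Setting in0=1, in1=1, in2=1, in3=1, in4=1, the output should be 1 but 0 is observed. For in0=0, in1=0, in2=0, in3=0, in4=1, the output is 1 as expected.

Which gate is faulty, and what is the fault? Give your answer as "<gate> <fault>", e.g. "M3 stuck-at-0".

M7 stuck-at-1

Fault-free values for test 1 (in0=1, in1=1, in2=1, in3=1, in4=1): M1=1, M2=0, M3=0, M4=1, M5=0, M6=1, M7=0, M8=1, M9=1, giving Y=1. Observed 0.
Test 1: faults giving observed 0 are {M2 stuck-at-1, M4 stuck-at-0, M7 stuck-at-1, M8 stuck-at-0, M9 stuck-at-0}.
Test 2 (in0=0, in1=0, in2=0, in3=0, in4=1): fault-free M1=0, M2=0, M3=0, M4=1, M5=0, M6=0, M7=1, M8=1, M9=1 → 1; observed 1. Eliminates M2 stuck-at-1, M4 stuck-at-0, M8 stuck-at-0, M9 stuck-at-0.
Only M7 stuck-at-1 is consistent with every test.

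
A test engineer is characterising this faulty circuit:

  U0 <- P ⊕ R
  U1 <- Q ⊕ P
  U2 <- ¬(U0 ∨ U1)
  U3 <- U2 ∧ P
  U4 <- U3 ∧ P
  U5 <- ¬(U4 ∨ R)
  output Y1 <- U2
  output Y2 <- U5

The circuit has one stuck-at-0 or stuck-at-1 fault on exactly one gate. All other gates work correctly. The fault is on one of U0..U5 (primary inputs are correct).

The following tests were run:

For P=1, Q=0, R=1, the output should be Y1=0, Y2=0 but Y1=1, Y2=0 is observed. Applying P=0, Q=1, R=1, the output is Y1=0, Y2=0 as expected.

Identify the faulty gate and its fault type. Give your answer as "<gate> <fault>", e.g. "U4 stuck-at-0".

Fault-free values for test 1 (P=1, Q=0, R=1): U0=0, U1=1, U2=0, U3=0, U4=0, U5=0, giving Y1=0, Y2=0. Observed Y1=1, Y2=0.
Test 1: faults giving observed Y1=1, Y2=0 are {U1 stuck-at-0, U2 stuck-at-1}.
Test 2 (P=0, Q=1, R=1): fault-free U0=1, U1=1, U2=0, U3=0, U4=0, U5=0 → Y1=0, Y2=0; observed Y1=0, Y2=0. Eliminates U2 stuck-at-1.
Only U1 stuck-at-0 is consistent with every test.

U1 stuck-at-0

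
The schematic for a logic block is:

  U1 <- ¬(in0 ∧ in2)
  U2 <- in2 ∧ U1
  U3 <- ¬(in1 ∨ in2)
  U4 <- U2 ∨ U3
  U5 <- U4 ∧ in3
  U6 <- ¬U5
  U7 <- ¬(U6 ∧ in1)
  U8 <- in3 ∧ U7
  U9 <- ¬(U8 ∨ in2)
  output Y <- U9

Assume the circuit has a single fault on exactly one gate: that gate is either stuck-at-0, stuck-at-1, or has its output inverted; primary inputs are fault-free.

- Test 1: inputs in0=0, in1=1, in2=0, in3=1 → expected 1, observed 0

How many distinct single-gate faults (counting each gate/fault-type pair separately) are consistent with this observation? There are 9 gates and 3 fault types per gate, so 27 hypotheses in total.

Fault-free: U1=1, U2=0, U3=0, U4=0, U5=0, U6=1, U7=0, U8=0, U9=1 → 1. Observed 0.
  U1: none of the 3 fault types match ✗
  U2: stuck-at-1, inverted output ✓; others ✗
  U3: stuck-at-1, inverted output ✓; others ✗
  U4: stuck-at-1, inverted output ✓; others ✗
  U5: stuck-at-1, inverted output ✓; others ✗
  U6: stuck-at-0, inverted output ✓; others ✗
  U7: stuck-at-1, inverted output ✓; others ✗
  U8: stuck-at-1, inverted output ✓; others ✗
  U9: stuck-at-0, inverted output ✓; others ✗
Consistent faults: {U2 stuck-at-1, U2 inverted output, U3 stuck-at-1, U3 inverted output, U4 stuck-at-1, U4 inverted output, U5 stuck-at-1, U5 inverted output, U6 stuck-at-0, U6 inverted output, U7 stuck-at-1, U7 inverted output, U8 stuck-at-1, U8 inverted output, U9 stuck-at-0, U9 inverted output} — 16 in all.

16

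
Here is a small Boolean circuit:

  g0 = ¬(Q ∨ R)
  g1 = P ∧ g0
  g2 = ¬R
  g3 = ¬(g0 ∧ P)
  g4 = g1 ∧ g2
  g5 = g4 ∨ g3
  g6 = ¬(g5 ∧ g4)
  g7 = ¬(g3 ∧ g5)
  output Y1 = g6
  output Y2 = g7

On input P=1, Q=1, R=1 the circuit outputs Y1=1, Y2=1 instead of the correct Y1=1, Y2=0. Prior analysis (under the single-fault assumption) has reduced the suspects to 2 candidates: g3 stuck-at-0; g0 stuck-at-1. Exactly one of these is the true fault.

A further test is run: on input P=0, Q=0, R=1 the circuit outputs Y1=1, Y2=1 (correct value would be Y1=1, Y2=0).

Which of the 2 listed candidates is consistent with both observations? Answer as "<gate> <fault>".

Evaluate each candidate on input P=0, Q=0, R=1:
  g3 stuck-at-0: g0=0, g1=0, g2=0, g3=0 [stuck-at-0], g4=0, g5=0, g6=1, g7=1 → Y1=1, Y2=1 — matches
  g0 stuck-at-1: g0=1 [stuck-at-1], g1=0, g2=0, g3=1, g4=0, g5=1, g6=1, g7=0 → Y1=1, Y2=0 — eliminated
Only g3 stuck-at-0 reproduces the observed Y1=1, Y2=1.

g3 stuck-at-0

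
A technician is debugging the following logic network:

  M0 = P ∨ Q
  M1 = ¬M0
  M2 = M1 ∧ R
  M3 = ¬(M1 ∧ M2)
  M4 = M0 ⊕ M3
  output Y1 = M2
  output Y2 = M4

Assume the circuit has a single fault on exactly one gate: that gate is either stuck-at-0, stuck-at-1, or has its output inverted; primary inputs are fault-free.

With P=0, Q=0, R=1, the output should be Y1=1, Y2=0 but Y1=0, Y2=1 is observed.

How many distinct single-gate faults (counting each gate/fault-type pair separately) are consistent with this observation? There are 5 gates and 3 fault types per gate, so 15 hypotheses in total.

Fault-free: M0=0, M1=1, M2=1, M3=0, M4=0 → Y1=1, Y2=0. Observed Y1=0, Y2=1.
  M0: none of the 3 fault types match ✗
  M1: stuck-at-0, inverted output ✓; others ✗
  M2: stuck-at-0, inverted output ✓; others ✗
  M3: none of the 3 fault types match ✗
  M4: none of the 3 fault types match ✗
Consistent faults: {M1 stuck-at-0, M1 inverted output, M2 stuck-at-0, M2 inverted output} — 4 in all.

4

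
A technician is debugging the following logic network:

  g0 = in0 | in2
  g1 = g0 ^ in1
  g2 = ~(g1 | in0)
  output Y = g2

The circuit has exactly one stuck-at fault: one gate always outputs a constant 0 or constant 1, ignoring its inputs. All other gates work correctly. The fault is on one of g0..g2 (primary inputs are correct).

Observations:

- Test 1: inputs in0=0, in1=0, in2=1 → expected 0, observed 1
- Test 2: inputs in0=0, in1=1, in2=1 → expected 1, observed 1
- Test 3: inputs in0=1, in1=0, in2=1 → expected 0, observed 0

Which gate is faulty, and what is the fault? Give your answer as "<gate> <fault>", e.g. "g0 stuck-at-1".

Fault-free values for test 1 (in0=0, in1=0, in2=1): g0=1, g1=1, g2=0, giving Y=0. Observed 1.
Test 1: faults giving observed 1 are {g0 stuck-at-0, g1 stuck-at-0, g2 stuck-at-1}.
Test 2 (in0=0, in1=1, in2=1): fault-free g0=1, g1=0, g2=1 → 1; observed 1. Eliminates g0 stuck-at-0.
Test 3 (in0=1, in1=0, in2=1): fault-free g0=1, g1=1, g2=0 → 0; observed 0. Eliminates g2 stuck-at-1.
Only g1 stuck-at-0 is consistent with every test.

g1 stuck-at-0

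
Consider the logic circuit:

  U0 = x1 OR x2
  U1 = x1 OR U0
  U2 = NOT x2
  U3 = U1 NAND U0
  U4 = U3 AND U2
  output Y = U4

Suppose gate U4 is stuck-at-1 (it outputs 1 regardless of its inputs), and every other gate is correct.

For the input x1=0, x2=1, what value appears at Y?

1

Propagate with U4 forced: U0=1, U1=1, U2=0, U3=0, U4=1 [stuck-at-1].
So Y = 1. (Without the fault it would be 0.)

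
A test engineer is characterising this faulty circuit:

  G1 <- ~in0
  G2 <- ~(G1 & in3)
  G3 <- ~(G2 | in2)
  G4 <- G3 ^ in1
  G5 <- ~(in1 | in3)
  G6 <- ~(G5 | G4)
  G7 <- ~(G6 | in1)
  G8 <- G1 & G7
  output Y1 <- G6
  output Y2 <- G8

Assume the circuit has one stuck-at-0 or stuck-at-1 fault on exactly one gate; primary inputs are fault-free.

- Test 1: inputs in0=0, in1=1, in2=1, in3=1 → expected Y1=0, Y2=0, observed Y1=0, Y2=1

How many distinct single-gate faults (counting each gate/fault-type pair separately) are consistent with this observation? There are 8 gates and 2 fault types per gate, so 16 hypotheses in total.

2

Fault-free: G1=1, G2=0, G3=0, G4=1, G5=0, G6=0, G7=0, G8=0 → Y1=0, Y2=0. Observed Y1=0, Y2=1.
  G1: none of the 2 fault types match ✗
  G2: none of the 2 fault types match ✗
  G3: none of the 2 fault types match ✗
  G4: none of the 2 fault types match ✗
  G5: none of the 2 fault types match ✗
  G6: none of the 2 fault types match ✗
  G7: stuck-at-1 ✓; others ✗
  G8: stuck-at-1 ✓; others ✗
Consistent faults: {G7 stuck-at-1, G8 stuck-at-1} — 2 in all.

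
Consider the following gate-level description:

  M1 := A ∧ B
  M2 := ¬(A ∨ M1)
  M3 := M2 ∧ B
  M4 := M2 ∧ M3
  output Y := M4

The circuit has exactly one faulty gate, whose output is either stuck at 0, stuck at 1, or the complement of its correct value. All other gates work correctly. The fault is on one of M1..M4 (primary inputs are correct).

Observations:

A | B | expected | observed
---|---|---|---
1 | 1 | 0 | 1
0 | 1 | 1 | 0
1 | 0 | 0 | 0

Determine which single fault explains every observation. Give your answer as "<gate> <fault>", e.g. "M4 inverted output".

M2 inverted output

Fault-free values for test 1 (A=1, B=1): M1=1, M2=0, M3=0, M4=0, giving Y=0. Observed 1.
Test 1: faults giving observed 1 are {M2 stuck-at-1, M2 inverted output, M4 stuck-at-1, M4 inverted output}.
Test 2 (A=0, B=1): fault-free M1=0, M2=1, M3=1, M4=1 → 1; observed 0. Eliminates M2 stuck-at-1, M4 stuck-at-1.
Test 3 (A=1, B=0): fault-free M1=0, M2=0, M3=0, M4=0 → 0; observed 0. Eliminates M4 inverted output.
Only M2 inverted output is consistent with every test.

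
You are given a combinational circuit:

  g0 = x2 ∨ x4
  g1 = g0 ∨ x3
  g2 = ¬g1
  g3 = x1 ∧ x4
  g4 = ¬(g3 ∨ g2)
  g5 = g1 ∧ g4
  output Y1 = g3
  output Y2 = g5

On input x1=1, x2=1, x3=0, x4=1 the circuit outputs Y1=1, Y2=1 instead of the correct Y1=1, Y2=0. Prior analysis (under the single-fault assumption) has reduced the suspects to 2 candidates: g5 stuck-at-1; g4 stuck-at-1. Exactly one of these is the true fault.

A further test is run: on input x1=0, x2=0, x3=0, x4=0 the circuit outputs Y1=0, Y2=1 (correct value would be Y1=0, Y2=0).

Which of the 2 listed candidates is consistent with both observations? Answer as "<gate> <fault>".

Evaluate each candidate on input x1=0, x2=0, x3=0, x4=0:
  g5 stuck-at-1: g0=0, g1=0, g2=1, g3=0, g4=0, g5=1 [stuck-at-1] → Y1=0, Y2=1 — matches
  g4 stuck-at-1: g0=0, g1=0, g2=1, g3=0, g4=1 [stuck-at-1], g5=0 → Y1=0, Y2=0 — eliminated
Only g5 stuck-at-1 reproduces the observed Y1=0, Y2=1.

g5 stuck-at-1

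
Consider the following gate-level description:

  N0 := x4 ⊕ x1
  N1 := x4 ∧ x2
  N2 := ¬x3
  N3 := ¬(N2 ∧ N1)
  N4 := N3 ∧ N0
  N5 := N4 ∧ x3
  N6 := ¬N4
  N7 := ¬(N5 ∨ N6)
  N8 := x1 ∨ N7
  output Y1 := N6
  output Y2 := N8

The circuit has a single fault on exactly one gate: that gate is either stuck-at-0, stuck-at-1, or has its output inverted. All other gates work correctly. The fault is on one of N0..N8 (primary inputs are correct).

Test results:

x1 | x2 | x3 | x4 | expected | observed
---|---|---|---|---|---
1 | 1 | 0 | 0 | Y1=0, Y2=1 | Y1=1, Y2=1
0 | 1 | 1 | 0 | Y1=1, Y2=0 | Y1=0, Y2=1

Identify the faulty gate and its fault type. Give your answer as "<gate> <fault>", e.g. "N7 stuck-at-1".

Fault-free values for test 1 (x1=1, x2=1, x3=0, x4=0): N0=1, N1=0, N2=1, N3=1, N4=1, N5=0, N6=0, N7=1, N8=1, giving Y1=0, Y2=1. Observed Y1=1, Y2=1.
Test 1: faults giving observed Y1=1, Y2=1 are {N0 stuck-at-0, N0 inverted output, N1 stuck-at-1, N1 inverted output, N3 stuck-at-0, N3 inverted output, N4 stuck-at-0, N4 inverted output, N6 stuck-at-1, N6 inverted output}.
Test 2 (x1=0, x2=1, x3=1, x4=0): fault-free N0=0, N1=0, N2=0, N3=1, N4=0, N5=0, N6=1, N7=0, N8=0 → Y1=1, Y2=0; observed Y1=0, Y2=1. Eliminates N0 stuck-at-0, N0 inverted output, N1 stuck-at-1, N1 inverted output, N3 stuck-at-0, N3 inverted output, N4 stuck-at-0, N4 inverted output, N6 stuck-at-1.
Only N6 inverted output is consistent with every test.

N6 inverted output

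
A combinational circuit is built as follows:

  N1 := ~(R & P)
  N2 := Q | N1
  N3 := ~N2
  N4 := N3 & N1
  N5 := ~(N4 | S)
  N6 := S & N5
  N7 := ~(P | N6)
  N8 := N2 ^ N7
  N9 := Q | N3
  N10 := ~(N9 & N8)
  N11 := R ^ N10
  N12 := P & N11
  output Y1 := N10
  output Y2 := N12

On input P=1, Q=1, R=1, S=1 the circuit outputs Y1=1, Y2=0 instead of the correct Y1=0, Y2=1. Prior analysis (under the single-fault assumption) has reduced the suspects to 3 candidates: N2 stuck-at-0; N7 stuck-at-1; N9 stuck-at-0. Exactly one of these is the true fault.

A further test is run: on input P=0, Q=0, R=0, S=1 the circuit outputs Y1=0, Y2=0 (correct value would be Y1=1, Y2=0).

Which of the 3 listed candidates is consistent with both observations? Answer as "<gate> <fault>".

Evaluate each candidate on input P=0, Q=0, R=0, S=1:
  N2 stuck-at-0: N1=1, N2=0 [stuck-at-0], N3=1, N4=1, N5=0, N6=0, N7=1, N8=1, N9=1, N10=0, N11=0, N12=0 → Y1=0, Y2=0 — matches
  N7 stuck-at-1: N1=1, N2=1, N3=0, N4=0, N5=0, N6=0, N7=1 [stuck-at-1], N8=0, N9=0, N10=1, N11=1, N12=0 → Y1=1, Y2=0 — eliminated
  N9 stuck-at-0: N1=1, N2=1, N3=0, N4=0, N5=0, N6=0, N7=1, N8=0, N9=0 [stuck-at-0], N10=1, N11=1, N12=0 → Y1=1, Y2=0 — eliminated
Only N2 stuck-at-0 reproduces the observed Y1=0, Y2=0.

N2 stuck-at-0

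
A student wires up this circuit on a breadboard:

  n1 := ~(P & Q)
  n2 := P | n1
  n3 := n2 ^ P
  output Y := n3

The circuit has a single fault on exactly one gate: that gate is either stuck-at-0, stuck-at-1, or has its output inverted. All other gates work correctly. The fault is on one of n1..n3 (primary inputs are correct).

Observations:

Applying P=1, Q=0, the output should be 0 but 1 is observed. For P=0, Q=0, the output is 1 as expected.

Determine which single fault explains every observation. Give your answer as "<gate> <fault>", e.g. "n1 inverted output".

Fault-free values for test 1 (P=1, Q=0): n1=1, n2=1, n3=0, giving Y=0. Observed 1.
Test 1: faults giving observed 1 are {n2 stuck-at-0, n2 inverted output, n3 stuck-at-1, n3 inverted output}.
Test 2 (P=0, Q=0): fault-free n1=1, n2=1, n3=1 → 1; observed 1. Eliminates n2 stuck-at-0, n2 inverted output, n3 inverted output.
Only n3 stuck-at-1 is consistent with every test.

n3 stuck-at-1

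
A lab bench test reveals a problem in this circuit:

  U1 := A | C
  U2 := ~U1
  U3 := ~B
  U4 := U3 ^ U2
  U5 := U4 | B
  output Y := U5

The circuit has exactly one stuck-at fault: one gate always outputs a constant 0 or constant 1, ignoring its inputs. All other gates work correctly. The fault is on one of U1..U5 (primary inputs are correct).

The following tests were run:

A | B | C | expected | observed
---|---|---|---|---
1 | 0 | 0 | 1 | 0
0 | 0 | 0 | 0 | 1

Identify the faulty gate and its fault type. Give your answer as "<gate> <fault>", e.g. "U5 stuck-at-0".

Fault-free values for test 1 (A=1, B=0, C=0): U1=1, U2=0, U3=1, U4=1, U5=1, giving Y=1. Observed 0.
Test 1: faults giving observed 0 are {U1 stuck-at-0, U2 stuck-at-1, U3 stuck-at-0, U4 stuck-at-0, U5 stuck-at-0}.
Test 2 (A=0, B=0, C=0): fault-free U1=0, U2=1, U3=1, U4=0, U5=0 → 0; observed 1. Eliminates U1 stuck-at-0, U2 stuck-at-1, U4 stuck-at-0, U5 stuck-at-0.
Only U3 stuck-at-0 is consistent with every test.

U3 stuck-at-0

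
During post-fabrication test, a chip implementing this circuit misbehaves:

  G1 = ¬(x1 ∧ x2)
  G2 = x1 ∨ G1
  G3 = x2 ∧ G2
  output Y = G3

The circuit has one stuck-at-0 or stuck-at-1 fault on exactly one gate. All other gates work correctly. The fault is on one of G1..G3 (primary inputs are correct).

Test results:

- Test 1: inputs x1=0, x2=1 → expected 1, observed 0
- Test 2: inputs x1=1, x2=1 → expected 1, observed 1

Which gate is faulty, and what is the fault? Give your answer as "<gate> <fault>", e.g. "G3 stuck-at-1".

Fault-free values for test 1 (x1=0, x2=1): G1=1, G2=1, G3=1, giving Y=1. Observed 0.
Test 1: faults giving observed 0 are {G1 stuck-at-0, G2 stuck-at-0, G3 stuck-at-0}.
Test 2 (x1=1, x2=1): fault-free G1=0, G2=1, G3=1 → 1; observed 1. Eliminates G2 stuck-at-0, G3 stuck-at-0.
Only G1 stuck-at-0 is consistent with every test.

G1 stuck-at-0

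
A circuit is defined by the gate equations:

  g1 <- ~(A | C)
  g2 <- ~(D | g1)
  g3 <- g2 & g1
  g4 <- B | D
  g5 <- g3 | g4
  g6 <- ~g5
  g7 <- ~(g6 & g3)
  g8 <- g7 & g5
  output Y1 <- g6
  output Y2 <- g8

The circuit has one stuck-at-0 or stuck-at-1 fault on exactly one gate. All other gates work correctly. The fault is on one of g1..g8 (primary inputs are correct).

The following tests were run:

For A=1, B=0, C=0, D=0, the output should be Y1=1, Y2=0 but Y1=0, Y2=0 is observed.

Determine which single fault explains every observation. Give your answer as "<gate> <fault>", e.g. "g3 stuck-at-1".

Fault-free values for test 1 (A=1, B=0, C=0, D=0): g1=0, g2=1, g3=0, g4=0, g5=0, g6=1, g7=1, g8=0, giving Y1=1, Y2=0. Observed Y1=0, Y2=0.
Test 1: faults giving observed Y1=0, Y2=0 are {g6 stuck-at-0}.
Only g6 stuck-at-0 is consistent with every test.

g6 stuck-at-0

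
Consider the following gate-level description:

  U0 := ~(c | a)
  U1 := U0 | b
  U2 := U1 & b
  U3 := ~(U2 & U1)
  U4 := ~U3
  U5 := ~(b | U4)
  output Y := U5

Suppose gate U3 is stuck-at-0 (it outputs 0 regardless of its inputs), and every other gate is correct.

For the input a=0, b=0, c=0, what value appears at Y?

0

Propagate with U3 forced: U0=1, U1=1, U2=0, U3=0 [stuck-at-0], U4=1, U5=0.
So Y = 0. (Without the fault it would be 1.)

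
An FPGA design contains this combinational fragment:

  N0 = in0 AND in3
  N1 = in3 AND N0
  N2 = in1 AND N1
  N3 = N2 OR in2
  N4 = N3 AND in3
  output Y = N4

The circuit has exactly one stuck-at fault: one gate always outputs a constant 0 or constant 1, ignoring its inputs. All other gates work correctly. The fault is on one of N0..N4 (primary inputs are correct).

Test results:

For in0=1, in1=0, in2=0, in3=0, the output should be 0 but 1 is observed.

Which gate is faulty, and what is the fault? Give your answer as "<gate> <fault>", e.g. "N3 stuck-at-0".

Fault-free values for test 1 (in0=1, in1=0, in2=0, in3=0): N0=0, N1=0, N2=0, N3=0, N4=0, giving Y=0. Observed 1.
Test 1: faults giving observed 1 are {N4 stuck-at-1}.
Only N4 stuck-at-1 is consistent with every test.

N4 stuck-at-1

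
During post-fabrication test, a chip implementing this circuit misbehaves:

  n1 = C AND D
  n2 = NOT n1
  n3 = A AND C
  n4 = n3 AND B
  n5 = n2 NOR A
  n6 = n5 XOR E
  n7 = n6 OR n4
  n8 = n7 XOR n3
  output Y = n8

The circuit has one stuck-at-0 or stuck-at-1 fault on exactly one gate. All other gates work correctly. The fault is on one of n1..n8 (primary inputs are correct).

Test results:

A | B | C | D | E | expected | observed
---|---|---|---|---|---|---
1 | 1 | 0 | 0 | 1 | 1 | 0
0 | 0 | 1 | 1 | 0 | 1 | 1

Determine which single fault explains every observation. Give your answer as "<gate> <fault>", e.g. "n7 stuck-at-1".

Fault-free values for test 1 (A=1, B=1, C=0, D=0, E=1): n1=0, n2=1, n3=0, n4=0, n5=0, n6=1, n7=1, n8=1, giving Y=1. Observed 0.
Test 1: faults giving observed 0 are {n3 stuck-at-1, n5 stuck-at-1, n6 stuck-at-0, n7 stuck-at-0, n8 stuck-at-0}.
Test 2 (A=0, B=0, C=1, D=1, E=0): fault-free n1=1, n2=0, n3=0, n4=0, n5=1, n6=1, n7=1, n8=1 → 1; observed 1. Eliminates n3 stuck-at-1, n6 stuck-at-0, n7 stuck-at-0, n8 stuck-at-0.
Only n5 stuck-at-1 is consistent with every test.

n5 stuck-at-1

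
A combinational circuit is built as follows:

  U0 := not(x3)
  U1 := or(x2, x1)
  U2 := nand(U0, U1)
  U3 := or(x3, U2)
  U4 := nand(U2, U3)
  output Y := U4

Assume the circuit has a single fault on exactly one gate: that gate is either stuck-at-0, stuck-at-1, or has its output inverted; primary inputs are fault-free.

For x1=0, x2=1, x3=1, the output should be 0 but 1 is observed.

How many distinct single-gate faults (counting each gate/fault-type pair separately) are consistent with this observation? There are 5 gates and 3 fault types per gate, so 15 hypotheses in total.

8

Fault-free: U0=0, U1=1, U2=1, U3=1, U4=0 → 0. Observed 1.
  U0: stuck-at-1, inverted output ✓; others ✗
  U1: none of the 3 fault types match ✗
  U2: stuck-at-0, inverted output ✓; others ✗
  U3: stuck-at-0, inverted output ✓; others ✗
  U4: stuck-at-1, inverted output ✓; others ✗
Consistent faults: {U0 stuck-at-1, U0 inverted output, U2 stuck-at-0, U2 inverted output, U3 stuck-at-0, U3 inverted output, U4 stuck-at-1, U4 inverted output} — 8 in all.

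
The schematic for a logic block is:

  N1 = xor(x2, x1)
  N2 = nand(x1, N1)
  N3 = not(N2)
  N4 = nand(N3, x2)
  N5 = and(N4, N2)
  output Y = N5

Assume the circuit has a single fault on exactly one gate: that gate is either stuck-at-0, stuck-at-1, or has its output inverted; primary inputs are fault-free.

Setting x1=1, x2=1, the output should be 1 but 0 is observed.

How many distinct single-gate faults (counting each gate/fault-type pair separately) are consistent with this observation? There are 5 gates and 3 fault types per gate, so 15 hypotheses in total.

10

Fault-free: N1=0, N2=1, N3=0, N4=1, N5=1 → 1. Observed 0.
  N1: stuck-at-1, inverted output ✓; others ✗
  N2: stuck-at-0, inverted output ✓; others ✗
  N3: stuck-at-1, inverted output ✓; others ✗
  N4: stuck-at-0, inverted output ✓; others ✗
  N5: stuck-at-0, inverted output ✓; others ✗
Consistent faults: {N1 stuck-at-1, N1 inverted output, N2 stuck-at-0, N2 inverted output, N3 stuck-at-1, N3 inverted output, N4 stuck-at-0, N4 inverted output, N5 stuck-at-0, N5 inverted output} — 10 in all.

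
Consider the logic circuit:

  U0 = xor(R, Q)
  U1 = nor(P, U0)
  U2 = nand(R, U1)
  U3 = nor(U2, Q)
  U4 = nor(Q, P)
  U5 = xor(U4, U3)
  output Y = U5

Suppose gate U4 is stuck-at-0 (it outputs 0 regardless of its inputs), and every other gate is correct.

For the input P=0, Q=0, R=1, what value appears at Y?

0

Propagate with U4 forced: U0=1, U1=0, U2=1, U3=0, U4=0 [stuck-at-0], U5=0.
So Y = 0. (Without the fault it would be 1.)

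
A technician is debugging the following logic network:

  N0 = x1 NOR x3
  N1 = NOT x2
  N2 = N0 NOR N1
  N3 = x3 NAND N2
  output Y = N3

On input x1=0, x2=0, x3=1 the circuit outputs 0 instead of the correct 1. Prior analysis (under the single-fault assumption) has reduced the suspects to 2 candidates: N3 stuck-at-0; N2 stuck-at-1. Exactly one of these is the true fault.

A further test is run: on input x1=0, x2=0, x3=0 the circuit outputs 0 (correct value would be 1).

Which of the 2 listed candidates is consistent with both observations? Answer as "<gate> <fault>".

N3 stuck-at-0

Evaluate each candidate on input x1=0, x2=0, x3=0:
  N3 stuck-at-0: N0=1, N1=1, N2=0, N3=0 [stuck-at-0] → 0 — matches
  N2 stuck-at-1: N0=1, N1=1, N2=1 [stuck-at-1], N3=1 → 1 — eliminated
Only N3 stuck-at-0 reproduces the observed 0.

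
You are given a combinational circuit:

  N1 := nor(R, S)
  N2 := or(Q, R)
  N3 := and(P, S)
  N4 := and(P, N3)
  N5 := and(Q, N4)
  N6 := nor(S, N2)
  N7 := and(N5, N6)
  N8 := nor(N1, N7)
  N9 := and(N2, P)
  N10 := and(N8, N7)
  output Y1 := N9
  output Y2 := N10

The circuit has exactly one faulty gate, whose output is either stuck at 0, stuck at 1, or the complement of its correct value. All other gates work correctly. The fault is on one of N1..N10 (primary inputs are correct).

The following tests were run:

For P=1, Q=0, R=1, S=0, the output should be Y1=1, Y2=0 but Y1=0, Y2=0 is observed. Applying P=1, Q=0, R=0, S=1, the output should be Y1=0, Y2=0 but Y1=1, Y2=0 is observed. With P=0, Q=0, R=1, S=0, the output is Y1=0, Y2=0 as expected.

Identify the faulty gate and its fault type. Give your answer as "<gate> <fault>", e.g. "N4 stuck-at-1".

Fault-free values for test 1 (P=1, Q=0, R=1, S=0): N1=0, N2=1, N3=0, N4=0, N5=0, N6=0, N7=0, N8=1, N9=1, N10=0, giving Y1=1, Y2=0. Observed Y1=0, Y2=0.
Test 1: faults giving observed Y1=0, Y2=0 are {N2 stuck-at-0, N2 inverted output, N9 stuck-at-0, N9 inverted output}.
Test 2 (P=1, Q=0, R=0, S=1): fault-free N1=0, N2=0, N3=1, N4=1, N5=0, N6=0, N7=0, N8=1, N9=0, N10=0 → Y1=0, Y2=0; observed Y1=1, Y2=0. Eliminates N2 stuck-at-0, N9 stuck-at-0.
Test 3 (P=0, Q=0, R=1, S=0): fault-free N1=0, N2=1, N3=0, N4=0, N5=0, N6=0, N7=0, N8=1, N9=0, N10=0 → Y1=0, Y2=0; observed Y1=0, Y2=0. Eliminates N9 inverted output.
Only N2 inverted output is consistent with every test.

N2 inverted output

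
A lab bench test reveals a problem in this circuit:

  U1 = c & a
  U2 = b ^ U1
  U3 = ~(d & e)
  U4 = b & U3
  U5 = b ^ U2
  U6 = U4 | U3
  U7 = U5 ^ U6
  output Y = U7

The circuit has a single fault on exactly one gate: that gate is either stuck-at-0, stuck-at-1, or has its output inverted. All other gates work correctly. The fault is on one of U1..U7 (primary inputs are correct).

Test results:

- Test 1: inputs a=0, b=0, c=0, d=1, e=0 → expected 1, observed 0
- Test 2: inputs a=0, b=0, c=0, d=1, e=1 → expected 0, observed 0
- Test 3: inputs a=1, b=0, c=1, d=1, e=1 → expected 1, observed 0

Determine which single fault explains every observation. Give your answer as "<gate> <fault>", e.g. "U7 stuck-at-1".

Fault-free values for test 1 (a=0, b=0, c=0, d=1, e=0): U1=0, U2=0, U3=1, U4=0, U5=0, U6=1, U7=1, giving Y=1. Observed 0.
Test 1: faults giving observed 0 are {U1 stuck-at-1, U1 inverted output, U2 stuck-at-1, U2 inverted output, U3 stuck-at-0, U3 inverted output, U5 stuck-at-1, U5 inverted output, U6 stuck-at-0, U6 inverted output, U7 stuck-at-0, U7 inverted output}.
Test 2 (a=0, b=0, c=0, d=1, e=1): fault-free U1=0, U2=0, U3=0, U4=0, U5=0, U6=0, U7=0 → 0; observed 0. Eliminates U1 stuck-at-1, U1 inverted output, U2 stuck-at-1, U2 inverted output, U3 inverted output, U5 stuck-at-1, U5 inverted output, U6 inverted output, U7 inverted output.
Test 3 (a=1, b=0, c=1, d=1, e=1): fault-free U1=1, U2=1, U3=0, U4=0, U5=1, U6=0, U7=1 → 1; observed 0. Eliminates U3 stuck-at-0, U6 stuck-at-0.
Only U7 stuck-at-0 is consistent with every test.

U7 stuck-at-0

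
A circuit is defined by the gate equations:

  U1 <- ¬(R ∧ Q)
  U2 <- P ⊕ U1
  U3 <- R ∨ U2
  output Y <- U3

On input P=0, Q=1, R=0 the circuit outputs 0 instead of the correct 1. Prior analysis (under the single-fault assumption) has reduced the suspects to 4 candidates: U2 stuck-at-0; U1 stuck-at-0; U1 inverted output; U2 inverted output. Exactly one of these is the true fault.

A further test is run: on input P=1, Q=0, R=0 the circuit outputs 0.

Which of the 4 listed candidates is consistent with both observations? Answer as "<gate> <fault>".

U2 stuck-at-0

Evaluate each candidate on input P=1, Q=0, R=0:
  U2 stuck-at-0: U1=1, U2=0 [stuck-at-0], U3=0 → 0 — matches
  U1 stuck-at-0: U1=0 [stuck-at-0], U2=1, U3=1 → 1 — eliminated
  U1 inverted output: U1=0 [inverted output], U2=1, U3=1 → 1 — eliminated
  U2 inverted output: U1=1, U2=1 [inverted output], U3=1 → 1 — eliminated
Only U2 stuck-at-0 reproduces the observed 0.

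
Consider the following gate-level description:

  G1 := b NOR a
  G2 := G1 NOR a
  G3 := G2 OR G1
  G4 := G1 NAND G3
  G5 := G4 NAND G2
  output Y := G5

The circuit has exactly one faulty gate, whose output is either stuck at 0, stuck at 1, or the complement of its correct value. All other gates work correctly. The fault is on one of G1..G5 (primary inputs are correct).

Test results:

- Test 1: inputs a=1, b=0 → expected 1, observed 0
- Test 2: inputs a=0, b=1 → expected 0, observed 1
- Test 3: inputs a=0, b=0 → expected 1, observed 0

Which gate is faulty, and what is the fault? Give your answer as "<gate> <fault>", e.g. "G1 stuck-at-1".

Fault-free values for test 1 (a=1, b=0): G1=0, G2=0, G3=0, G4=1, G5=1, giving Y=1. Observed 0.
Test 1: faults giving observed 0 are {G2 stuck-at-1, G2 inverted output, G5 stuck-at-0, G5 inverted output}.
Test 2 (a=0, b=1): fault-free G1=0, G2=1, G3=1, G4=1, G5=0 → 0; observed 1. Eliminates G2 stuck-at-1, G5 stuck-at-0.
Test 3 (a=0, b=0): fault-free G1=1, G2=0, G3=1, G4=0, G5=1 → 1; observed 0. Eliminates G2 inverted output.
Only G5 inverted output is consistent with every test.

G5 inverted output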